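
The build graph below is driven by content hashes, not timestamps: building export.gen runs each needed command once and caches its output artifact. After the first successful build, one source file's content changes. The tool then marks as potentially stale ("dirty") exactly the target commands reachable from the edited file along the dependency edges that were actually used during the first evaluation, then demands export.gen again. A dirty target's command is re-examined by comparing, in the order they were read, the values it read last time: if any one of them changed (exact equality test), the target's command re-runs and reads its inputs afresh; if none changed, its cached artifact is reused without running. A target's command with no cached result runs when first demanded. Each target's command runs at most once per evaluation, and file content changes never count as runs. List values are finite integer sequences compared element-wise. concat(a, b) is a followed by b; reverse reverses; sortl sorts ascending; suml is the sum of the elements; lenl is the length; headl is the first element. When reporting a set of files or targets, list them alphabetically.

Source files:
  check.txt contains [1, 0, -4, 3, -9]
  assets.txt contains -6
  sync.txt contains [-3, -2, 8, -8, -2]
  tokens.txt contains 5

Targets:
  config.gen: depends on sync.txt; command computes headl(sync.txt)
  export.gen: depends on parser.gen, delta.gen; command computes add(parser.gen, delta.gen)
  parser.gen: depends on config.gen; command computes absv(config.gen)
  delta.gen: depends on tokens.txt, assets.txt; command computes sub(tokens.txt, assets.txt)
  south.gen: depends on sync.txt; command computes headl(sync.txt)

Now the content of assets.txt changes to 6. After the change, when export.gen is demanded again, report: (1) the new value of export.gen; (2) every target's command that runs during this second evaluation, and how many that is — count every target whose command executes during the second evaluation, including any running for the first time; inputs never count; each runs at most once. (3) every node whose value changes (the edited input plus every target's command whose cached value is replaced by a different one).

export.gen now evaluates to 2.
Run set: delta.gen, export.gen (2 run).
Changed values: assets.txt, delta.gen, export.gen.

Initial pass — values computed on the first demand:
  config.gen = headl([-3, -2, 8, -8, -2]) = -3
  delta.gen = sub(5, -6) = 11
  parser.gen = absv(-3) = 3
  export.gen = add(3, 11) = 14

Second demand — change propagation:
  delta.gen: re-runs because assets.txt -6->6; new result -1.
  export.gen: re-runs because delta.gen 11->-1; new result 2.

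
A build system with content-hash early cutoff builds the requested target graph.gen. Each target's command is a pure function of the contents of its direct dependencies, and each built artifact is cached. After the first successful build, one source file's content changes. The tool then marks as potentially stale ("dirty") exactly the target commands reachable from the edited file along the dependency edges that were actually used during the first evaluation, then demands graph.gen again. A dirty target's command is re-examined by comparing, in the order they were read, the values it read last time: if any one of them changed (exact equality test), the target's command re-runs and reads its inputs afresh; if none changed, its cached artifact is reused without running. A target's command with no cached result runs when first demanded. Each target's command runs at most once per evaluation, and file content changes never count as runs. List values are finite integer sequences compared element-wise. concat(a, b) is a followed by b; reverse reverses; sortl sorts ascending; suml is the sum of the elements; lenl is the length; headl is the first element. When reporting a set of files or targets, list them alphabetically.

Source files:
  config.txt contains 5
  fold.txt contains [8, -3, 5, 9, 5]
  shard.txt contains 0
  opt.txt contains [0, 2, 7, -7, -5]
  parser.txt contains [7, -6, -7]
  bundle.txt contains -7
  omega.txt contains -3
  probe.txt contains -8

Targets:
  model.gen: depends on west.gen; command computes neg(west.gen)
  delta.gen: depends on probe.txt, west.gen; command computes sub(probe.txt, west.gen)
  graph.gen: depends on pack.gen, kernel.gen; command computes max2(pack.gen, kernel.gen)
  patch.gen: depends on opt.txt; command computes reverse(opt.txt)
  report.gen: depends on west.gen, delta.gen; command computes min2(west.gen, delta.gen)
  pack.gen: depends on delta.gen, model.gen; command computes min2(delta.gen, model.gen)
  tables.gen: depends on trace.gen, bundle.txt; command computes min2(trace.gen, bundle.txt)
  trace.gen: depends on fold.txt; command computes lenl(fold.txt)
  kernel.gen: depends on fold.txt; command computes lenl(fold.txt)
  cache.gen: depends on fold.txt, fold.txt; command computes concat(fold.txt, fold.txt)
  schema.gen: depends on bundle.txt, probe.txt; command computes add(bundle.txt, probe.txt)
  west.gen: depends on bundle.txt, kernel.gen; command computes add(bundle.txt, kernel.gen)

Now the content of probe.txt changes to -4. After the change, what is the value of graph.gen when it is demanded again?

New value of graph.gen: 5.

First evaluation (everything demanded from the output):
  kernel.gen = lenl([8, -3, 5, 9, 5]) = 5
  west.gen = add(-7, 5) = -2
  delta.gen = sub(-8, -2) = -6
  model.gen = neg(-2) = 2
  pack.gen = min2(-6, 2) = -6
  graph.gen = max2(-6, 5) = 5

Propagation after the edit:
  delta.gen: runs — probe.txt -8->-4; result -2.
  pack.gen: runs — delta.gen -6->-2; result -2.
  graph.gen: runs — pack.gen -6->-2; result 5 (same value as before).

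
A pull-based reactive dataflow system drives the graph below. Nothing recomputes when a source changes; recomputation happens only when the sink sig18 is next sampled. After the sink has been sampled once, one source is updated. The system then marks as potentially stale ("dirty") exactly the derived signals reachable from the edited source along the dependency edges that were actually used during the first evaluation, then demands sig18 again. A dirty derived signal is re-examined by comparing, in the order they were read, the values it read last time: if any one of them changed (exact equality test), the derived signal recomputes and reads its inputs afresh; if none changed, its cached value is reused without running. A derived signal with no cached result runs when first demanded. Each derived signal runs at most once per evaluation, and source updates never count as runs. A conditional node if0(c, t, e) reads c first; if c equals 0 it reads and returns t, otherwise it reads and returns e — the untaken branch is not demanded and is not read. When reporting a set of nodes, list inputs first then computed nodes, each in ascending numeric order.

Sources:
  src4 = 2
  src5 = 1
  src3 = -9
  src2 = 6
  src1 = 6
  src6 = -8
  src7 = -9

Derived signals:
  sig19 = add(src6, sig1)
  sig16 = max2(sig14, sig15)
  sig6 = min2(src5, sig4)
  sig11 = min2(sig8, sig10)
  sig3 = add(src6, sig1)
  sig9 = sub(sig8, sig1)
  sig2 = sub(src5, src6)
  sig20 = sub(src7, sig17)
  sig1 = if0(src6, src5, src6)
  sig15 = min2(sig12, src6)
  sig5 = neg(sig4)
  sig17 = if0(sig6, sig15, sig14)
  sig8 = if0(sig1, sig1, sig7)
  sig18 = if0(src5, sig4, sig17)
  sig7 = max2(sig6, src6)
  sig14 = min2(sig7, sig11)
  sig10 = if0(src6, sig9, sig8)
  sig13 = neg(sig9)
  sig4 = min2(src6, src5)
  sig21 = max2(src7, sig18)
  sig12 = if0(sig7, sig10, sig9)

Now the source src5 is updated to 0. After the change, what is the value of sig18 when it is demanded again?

First evaluation (everything demanded from the output):
  sig1 = if0(src6=-8 -> else branch src6) = -8
  sig4 = min2(-8, 1) = -8
  sig6 = min2(1, -8) = -8
  sig7 = max2(-8, -8) = -8
  sig8 = if0(sig1=-8 -> else branch sig7) = -8
  sig10 = if0(src6=-8 -> else branch sig8) = -8
  sig11 = min2(-8, -8) = -8
  sig14 = min2(-8, -8) = -8
  sig17 = if0(sig6=-8 -> else branch sig14) = -8
  sig18 = if0(src5=1 -> else branch sig17) = -8

Propagation after the edit:
  sig4: runs — src5 1->0; result -8 (same value as before).
  sig6: marked dirty but never re-examined — demand shifted away from it.
  sig7: marked dirty but never re-examined — demand shifted away from it.
  sig8: marked dirty but never re-examined — demand shifted away from it.
  sig10: marked dirty but never re-examined — demand shifted away from it.
  sig11: marked dirty but never re-examined — demand shifted away from it.
  sig14: marked dirty but never re-examined — demand shifted away from it.
  sig17: marked dirty but never re-examined — demand shifted away from it.
  sig18: runs — src5 1->0; result -8 (same value as before).

Key observation: a condition flipped, so demand moved to the other branch — sig6, sig7, sig8, sig10, sig11, sig14, sig17 are never re-examined.

New value of sig18: -8.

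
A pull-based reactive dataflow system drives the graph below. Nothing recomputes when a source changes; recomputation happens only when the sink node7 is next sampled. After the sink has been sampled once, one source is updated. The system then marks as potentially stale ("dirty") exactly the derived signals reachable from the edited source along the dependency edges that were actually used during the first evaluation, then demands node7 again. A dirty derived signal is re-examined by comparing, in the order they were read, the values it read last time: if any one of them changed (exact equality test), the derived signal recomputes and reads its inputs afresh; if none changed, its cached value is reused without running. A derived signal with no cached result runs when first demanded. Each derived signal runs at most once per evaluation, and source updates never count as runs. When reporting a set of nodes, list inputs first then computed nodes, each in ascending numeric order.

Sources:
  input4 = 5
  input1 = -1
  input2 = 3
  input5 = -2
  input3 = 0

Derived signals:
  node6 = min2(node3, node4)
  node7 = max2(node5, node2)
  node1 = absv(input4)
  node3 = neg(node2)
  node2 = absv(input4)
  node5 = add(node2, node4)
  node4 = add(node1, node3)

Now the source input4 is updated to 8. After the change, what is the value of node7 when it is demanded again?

New value of node7: 8.

First evaluation (everything demanded from the output):
  node1 = absv(5) = 5
  node2 = absv(5) = 5
  node3 = neg(5) = -5
  node4 = add(5, -5) = 0
  node5 = add(5, 0) = 5
  node7 = max2(5, 5) = 5

Propagation after the edit:
  node1: runs — input4 5->8; result 8.
  node2: runs — input4 5->8; result 8.
  node3: runs — node2 5->8; result -8.
  node4: runs — node1 5->8; node3 -5->-8; result 0 (same value as before).
  node5: runs — node2 5->8; result 8.
  node7: runs — node5 5->8; node2 5->8; result 8.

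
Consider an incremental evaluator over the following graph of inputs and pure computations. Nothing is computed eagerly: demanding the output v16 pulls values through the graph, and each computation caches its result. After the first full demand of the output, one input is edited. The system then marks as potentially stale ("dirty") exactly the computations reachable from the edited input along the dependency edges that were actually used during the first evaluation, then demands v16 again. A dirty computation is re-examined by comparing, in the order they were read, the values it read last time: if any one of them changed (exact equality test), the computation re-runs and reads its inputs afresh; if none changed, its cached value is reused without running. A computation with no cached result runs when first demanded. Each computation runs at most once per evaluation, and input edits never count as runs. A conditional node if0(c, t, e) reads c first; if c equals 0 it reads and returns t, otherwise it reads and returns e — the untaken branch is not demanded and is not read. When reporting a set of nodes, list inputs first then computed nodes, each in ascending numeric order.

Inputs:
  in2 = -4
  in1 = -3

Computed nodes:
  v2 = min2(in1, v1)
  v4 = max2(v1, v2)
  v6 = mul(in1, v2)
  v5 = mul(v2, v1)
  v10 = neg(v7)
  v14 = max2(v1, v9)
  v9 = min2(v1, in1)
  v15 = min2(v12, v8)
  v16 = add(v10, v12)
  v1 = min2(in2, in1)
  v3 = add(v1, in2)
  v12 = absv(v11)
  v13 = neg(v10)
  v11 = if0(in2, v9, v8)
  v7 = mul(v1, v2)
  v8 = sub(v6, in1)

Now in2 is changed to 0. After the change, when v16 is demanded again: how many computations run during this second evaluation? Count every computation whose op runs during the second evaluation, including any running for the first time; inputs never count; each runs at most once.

Initial pass — values computed on the first demand:
  v1 = min2(-4, -3) = -4
  v2 = min2(-3, -4) = -4
  v6 = mul(-3, -4) = 12
  v7 = mul(-4, -4) = 16
  v8 = sub(12, -3) = 15
  v10 = neg(16) = -16
  v11 = if0(in2=-4 -> else branch v8) = 15
  v12 = absv(15) = 15
  v16 = add(-16, 15) = -1

Second demand — change propagation:
  v1: re-runs because in2 -4->0; new result -3.
  v2: re-runs because v1 -4->-3; new result -3.
  v6: dirty yet unreached — the second evaluation never asks for it.
  v7: re-runs because v1 -4->-3; v2 -4->-3; new result 9.
  v8: dirty yet unreached — the second evaluation never asks for it.
  v9: newly demanded (no cache) — executes and yields -3.
  v10: re-runs because v7 16->9; new result -9.
  v11: re-runs because in2 -4->0; new result -3.
  v12: re-runs because v11 15->-3; new result 3.
  v16: re-runs because v10 -16->-9; v12 15->3; new result -6.

The important point: the flipped condition redirects demand; v6, v8 are left stale, never re-checked.

Run set: v1, v2, v7, v9, v10, v11, v12, v16 (8 run).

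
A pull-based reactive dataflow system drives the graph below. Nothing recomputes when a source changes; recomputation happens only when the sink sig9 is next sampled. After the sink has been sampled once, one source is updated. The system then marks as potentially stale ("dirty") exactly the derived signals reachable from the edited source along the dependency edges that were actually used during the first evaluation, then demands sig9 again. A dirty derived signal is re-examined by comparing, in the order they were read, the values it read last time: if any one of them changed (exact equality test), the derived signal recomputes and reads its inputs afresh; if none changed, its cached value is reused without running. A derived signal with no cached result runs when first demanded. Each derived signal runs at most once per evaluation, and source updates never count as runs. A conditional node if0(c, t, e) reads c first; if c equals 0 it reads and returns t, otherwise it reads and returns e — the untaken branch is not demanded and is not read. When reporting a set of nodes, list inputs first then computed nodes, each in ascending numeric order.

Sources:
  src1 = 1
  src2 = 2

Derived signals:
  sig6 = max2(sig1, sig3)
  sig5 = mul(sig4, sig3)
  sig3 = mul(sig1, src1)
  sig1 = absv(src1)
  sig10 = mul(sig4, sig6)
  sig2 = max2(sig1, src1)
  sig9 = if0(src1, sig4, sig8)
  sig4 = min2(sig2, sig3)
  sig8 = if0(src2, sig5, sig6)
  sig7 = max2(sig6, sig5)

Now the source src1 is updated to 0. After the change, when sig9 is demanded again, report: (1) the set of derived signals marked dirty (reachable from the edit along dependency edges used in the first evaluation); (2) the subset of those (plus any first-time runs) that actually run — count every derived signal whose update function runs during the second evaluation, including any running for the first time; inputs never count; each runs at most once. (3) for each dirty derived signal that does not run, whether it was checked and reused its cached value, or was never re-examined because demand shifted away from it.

Marked dirty: sig1, sig3, sig6, sig8, sig9.
Derived signals that run: sig1, sig2, sig3, sig4, sig9 — 5 in total.
Never re-examined (demand shifted away): sig6, sig8.
Key observation: a condition flipped, so demand moved to the other branch — sig6, sig8 are never re-examined.

First evaluation (everything demanded from the output):
  sig1 = absv(1) = 1
  sig3 = mul(1, 1) = 1
  sig6 = max2(1, 1) = 1
  sig8 = if0(src2=2 -> else branch sig6) = 1
  sig9 = if0(src1=1 -> else branch sig8) = 1

Propagation after the edit:
  sig1: runs — src1 1->0; result 0.
  sig2: demanded for the first time — runs, produces 0.
  sig3: runs — sig1 1->0; src1 1->0; result 0.
  sig4: demanded for the first time — runs, produces 0.
  sig6: marked dirty but never re-examined — demand shifted away from it.
  sig8: marked dirty but never re-examined — demand shifted away from it.
  sig9: runs — src1 1->0; result 0.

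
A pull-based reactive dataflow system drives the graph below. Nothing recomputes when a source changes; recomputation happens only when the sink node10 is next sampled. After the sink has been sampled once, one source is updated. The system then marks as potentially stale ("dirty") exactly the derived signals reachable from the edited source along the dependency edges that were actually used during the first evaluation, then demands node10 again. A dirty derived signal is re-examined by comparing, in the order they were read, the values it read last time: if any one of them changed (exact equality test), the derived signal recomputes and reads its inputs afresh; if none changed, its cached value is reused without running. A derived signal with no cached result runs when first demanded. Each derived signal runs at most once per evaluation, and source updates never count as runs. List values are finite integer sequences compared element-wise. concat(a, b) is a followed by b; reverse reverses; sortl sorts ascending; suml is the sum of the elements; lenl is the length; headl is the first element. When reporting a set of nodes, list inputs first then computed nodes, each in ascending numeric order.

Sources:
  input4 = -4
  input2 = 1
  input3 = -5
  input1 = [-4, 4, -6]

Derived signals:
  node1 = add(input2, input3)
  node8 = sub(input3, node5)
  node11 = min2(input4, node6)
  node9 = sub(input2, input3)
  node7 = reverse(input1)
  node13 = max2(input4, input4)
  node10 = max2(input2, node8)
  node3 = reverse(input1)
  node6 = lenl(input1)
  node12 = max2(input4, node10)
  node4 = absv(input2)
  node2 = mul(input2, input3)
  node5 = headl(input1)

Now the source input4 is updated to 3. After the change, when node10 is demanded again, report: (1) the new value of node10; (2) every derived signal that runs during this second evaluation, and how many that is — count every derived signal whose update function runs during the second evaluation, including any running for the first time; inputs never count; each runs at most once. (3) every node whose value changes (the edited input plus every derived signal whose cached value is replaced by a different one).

New value of node10: 1.
Derived signals that run: none — 0 in total.
Values that change: input4.
Key observation: input4 is never demanded by the output, so the edit triggers no recomputation at all.

First evaluation (everything demanded from the output):
  node5 = headl([-4, 4, -6]) = -4
  node8 = sub(-5, -4) = -1
  node10 = max2(1, -1) = 1

Propagation after the edit:
  input4 feeds no computation that the output demands — nothing is marked dirty and nothing runs.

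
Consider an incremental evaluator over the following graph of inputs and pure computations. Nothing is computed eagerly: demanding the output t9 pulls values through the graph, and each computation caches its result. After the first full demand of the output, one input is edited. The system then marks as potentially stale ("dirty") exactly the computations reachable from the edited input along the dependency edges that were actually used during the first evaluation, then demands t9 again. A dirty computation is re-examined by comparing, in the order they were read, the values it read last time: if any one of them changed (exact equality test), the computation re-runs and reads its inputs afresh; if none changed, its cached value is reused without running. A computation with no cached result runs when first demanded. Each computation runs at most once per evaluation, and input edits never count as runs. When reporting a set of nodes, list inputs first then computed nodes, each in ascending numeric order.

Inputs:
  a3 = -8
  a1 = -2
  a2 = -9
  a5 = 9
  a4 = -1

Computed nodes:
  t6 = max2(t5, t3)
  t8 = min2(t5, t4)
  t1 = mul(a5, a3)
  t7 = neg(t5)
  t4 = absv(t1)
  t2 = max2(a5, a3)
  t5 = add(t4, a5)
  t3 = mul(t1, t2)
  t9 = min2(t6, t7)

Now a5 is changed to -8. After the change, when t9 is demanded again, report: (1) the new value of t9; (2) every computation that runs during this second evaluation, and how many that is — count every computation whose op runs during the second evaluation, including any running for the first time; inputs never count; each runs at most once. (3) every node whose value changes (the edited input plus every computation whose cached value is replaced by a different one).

Initial pass — values computed on the first demand:
  t1 = mul(9, -8) = -72
  t2 = max2(9, -8) = 9
  t3 = mul(-72, 9) = -648
  t4 = absv(-72) = 72
  t5 = add(72, 9) = 81
  t6 = max2(81, -648) = 81
  t7 = neg(81) = -81
  t9 = min2(81, -81) = -81

Second demand — change propagation:
  t1: re-runs because a5 9->-8; new result 64.
  t2: re-runs because a5 9->-8; new result -8.
  t3: re-runs because t1 -72->64; t2 9->-8; new result -512.
  t4: re-runs because t1 -72->64; new result 64.
  t5: re-runs because t4 72->64; a5 9->-8; new result 56.
  t6: re-runs because t5 81->56; t3 -648->-512; new result 56.
  t7: re-runs because t5 81->56; new result -56.
  t9: re-runs because t6 81->56; t7 -81->-56; new result -56.

t9 now evaluates to -56.
Run set: t1, t2, t3, t4, t5, t6, t7, t9 (8 run).
Changed values: a5, t1, t2, t3, t4, t5, t6, t7, t9.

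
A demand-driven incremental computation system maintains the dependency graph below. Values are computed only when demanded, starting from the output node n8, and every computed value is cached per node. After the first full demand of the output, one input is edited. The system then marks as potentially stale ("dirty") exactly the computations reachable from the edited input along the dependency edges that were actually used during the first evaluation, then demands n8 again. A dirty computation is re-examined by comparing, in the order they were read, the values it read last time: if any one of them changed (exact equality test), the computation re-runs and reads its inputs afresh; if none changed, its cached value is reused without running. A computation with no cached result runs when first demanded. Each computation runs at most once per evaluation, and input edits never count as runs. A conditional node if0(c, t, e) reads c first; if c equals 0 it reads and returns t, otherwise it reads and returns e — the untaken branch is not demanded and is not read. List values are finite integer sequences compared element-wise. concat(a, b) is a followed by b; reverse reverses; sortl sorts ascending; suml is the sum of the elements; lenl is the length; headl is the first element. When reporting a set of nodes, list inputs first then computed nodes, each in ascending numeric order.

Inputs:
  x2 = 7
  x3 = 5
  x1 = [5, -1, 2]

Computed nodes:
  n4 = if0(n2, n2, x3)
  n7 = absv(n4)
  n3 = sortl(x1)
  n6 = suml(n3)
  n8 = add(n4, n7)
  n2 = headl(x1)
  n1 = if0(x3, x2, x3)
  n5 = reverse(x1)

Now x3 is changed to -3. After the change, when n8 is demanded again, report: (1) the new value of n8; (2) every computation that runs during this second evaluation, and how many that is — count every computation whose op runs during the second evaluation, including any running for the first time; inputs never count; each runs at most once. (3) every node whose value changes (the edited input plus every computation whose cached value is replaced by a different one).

First evaluation (everything demanded from the output):
  n2 = headl([5, -1, 2]) = 5
  n4 = if0(n2=5 -> else branch x3) = 5
  n7 = absv(5) = 5
  n8 = add(5, 5) = 10

Propagation after the edit:
  n4: runs — x3 5->-3; result -3.
  n7: runs — n4 5->-3; result 3.
  n8: runs — n4 5->-3; n7 5->3; result 0.

New value of n8: 0.
Computations that run: n4, n7, n8 — 3 in total.
Values that change: x3, n4, n7, n8.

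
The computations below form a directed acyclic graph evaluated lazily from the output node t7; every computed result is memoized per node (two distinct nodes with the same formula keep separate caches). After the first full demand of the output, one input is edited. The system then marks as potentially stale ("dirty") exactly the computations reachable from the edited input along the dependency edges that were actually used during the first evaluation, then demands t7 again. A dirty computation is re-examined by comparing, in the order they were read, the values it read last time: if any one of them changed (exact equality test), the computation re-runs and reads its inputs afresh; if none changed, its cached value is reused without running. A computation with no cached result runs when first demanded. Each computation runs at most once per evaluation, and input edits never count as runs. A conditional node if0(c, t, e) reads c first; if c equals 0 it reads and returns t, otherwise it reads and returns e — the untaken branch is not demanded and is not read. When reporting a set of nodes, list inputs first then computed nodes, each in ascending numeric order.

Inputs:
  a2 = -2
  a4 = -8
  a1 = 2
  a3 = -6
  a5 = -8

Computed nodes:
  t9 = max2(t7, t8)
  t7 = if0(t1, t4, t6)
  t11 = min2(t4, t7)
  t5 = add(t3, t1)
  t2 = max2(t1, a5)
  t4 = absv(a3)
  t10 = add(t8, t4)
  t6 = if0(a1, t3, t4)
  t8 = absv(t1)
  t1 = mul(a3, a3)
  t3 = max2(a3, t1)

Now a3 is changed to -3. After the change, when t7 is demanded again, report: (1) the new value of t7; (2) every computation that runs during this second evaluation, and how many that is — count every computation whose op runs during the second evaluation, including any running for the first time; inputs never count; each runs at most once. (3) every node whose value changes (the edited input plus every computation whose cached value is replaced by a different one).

Demanding t7 again yields 3.
4 computations run: t1, t4, t6, t7.
The nodes whose values change: a3, t1, t4, t6, t7.

First demand of the output computes:
  t1 = mul(-6, -6) = 36
  t4 = absv(-6) = 6
  t6 = if0(a1=2 -> else branch t4) = 6
  t7 = if0(t1=36 -> else branch t6) = 6

After the edit, cleaning proceeds:
  t1: a read changed (a3 -6->-3; a3 -6->-3) — executes, giving 9.
  t4: a read changed (a3 -6->-3) — executes, giving 3.
  t6: a read changed (t4 6->3) — executes, giving 3.
  t7: a read changed (t1 36->9; t6 6->3) — executes, giving 3.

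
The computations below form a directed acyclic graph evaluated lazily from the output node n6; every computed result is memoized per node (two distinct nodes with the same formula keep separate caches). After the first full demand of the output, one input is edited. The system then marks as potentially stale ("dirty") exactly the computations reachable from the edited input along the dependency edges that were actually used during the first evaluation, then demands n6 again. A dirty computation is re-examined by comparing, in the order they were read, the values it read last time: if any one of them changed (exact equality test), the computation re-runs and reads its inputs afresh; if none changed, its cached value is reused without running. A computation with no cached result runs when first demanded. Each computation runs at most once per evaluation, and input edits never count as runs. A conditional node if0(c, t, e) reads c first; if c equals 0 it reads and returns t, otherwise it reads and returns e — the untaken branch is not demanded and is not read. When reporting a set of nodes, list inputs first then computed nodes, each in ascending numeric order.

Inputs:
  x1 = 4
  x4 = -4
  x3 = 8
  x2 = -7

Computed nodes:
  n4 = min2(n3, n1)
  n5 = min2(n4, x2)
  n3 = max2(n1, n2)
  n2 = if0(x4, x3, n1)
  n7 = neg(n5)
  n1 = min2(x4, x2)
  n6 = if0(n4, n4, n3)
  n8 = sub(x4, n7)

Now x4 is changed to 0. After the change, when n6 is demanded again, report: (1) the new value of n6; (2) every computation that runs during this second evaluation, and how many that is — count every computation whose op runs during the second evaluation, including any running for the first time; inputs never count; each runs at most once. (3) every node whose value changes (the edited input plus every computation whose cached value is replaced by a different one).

First demand of the output computes:
  n1 = min2(-4, -7) = -7
  n2 = if0(x4=-4 -> else branch n1) = -7
  n3 = max2(-7, -7) = -7
  n4 = min2(-7, -7) = -7
  n6 = if0(n4=-7 -> else branch n3) = -7

After the edit, cleaning proceeds:
  n1: a read changed (x4 -4->0) — executes, giving -7 — identical to its old value.
  n2: a read changed (x4 -4->0) — executes, giving 8.
  n3: a read changed (n2 -7->8) — executes, giving 8.
  n4: a read changed (n3 -7->8) — executes, giving -7 — identical to its old value.
  n6: a read changed (n3 -7->8) — executes, giving 8.

Demanding n6 again yields 8.
5 computations run: n1, n2, n3, n4, n6.
The nodes whose values change: x4, n2, n3, n6.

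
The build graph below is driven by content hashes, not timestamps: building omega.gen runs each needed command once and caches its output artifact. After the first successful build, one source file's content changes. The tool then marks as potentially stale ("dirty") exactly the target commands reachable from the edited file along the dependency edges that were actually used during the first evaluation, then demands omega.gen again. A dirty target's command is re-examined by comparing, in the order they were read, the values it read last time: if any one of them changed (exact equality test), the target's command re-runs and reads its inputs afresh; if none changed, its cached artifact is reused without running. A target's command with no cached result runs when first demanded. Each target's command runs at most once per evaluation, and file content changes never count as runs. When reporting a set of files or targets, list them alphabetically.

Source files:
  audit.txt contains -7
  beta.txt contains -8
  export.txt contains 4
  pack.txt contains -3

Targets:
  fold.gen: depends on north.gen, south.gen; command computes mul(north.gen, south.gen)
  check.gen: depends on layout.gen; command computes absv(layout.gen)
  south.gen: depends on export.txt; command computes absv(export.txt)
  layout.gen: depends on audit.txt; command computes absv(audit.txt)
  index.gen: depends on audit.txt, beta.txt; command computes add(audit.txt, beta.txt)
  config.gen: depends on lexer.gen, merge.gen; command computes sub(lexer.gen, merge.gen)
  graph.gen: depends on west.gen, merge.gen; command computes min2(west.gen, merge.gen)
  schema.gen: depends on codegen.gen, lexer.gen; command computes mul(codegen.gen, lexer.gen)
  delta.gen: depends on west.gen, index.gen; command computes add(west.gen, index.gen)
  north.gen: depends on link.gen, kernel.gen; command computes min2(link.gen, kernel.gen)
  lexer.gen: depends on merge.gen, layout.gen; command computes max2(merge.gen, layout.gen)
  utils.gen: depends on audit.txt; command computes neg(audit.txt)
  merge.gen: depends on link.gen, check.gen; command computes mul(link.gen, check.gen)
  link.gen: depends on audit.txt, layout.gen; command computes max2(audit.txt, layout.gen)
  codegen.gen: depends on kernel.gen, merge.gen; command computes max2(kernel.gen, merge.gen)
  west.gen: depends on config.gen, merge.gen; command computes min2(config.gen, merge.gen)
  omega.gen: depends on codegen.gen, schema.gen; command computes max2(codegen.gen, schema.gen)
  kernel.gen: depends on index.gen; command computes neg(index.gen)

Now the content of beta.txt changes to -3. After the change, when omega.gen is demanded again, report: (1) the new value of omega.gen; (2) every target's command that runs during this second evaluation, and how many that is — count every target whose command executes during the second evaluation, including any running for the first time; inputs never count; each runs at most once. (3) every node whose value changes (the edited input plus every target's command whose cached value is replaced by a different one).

omega.gen now evaluates to 2401.
Run set: codegen.gen, index.gen, kernel.gen (3 run).
Changed values: beta.txt, index.gen, kernel.gen.
The important point: codegen.gen recomputes to an identical value, and the output ends up unchanged.

Initial pass — values computed on the first demand:
  index.gen = add(-7, -8) = -15
  kernel.gen = neg(-15) = 15
  layout.gen = absv(-7) = 7
  check.gen = absv(7) = 7
  link.gen = max2(-7, 7) = 7
  merge.gen = mul(7, 7) = 49
  codegen.gen = max2(15, 49) = 49
  lexer.gen = max2(49, 7) = 49
  schema.gen = mul(49, 49) = 2401
  omega.gen = max2(49, 2401) = 2401

Second demand — change propagation:
  index.gen: re-runs because beta.txt -8->-3; new result -10.
  kernel.gen: re-runs because index.gen -15->-10; new result 10.
  codegen.gen: re-runs because kernel.gen 15->10; new result 49 (unchanged).
  schema.gen: re-examined; everything it read last time is the same (codegen.gen unchanged, lexer.gen unchanged) — cache 2401 kept, no run.
  omega.gen: re-examined; everything it read last time is the same (codegen.gen unchanged, schema.gen unchanged) — cache 2401 kept, no run.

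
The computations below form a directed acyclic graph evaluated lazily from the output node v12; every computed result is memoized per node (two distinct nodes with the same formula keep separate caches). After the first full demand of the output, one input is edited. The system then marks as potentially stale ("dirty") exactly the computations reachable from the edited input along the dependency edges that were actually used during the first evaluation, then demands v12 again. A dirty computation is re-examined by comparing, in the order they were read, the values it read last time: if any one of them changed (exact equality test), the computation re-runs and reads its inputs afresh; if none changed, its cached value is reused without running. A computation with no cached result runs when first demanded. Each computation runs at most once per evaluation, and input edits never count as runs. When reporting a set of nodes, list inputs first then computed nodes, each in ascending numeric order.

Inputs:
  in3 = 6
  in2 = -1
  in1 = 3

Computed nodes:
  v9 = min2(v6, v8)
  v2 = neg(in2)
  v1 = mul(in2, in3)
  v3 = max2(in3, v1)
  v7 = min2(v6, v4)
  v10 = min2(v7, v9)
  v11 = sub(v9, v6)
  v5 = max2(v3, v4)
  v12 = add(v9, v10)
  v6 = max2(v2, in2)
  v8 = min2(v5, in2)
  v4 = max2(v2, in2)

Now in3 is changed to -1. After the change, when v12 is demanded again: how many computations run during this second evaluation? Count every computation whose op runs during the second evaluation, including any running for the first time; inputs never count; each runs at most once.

4 computations run: v1, v3, v5, v8.
Note the absorption at v8: it re-runs yet its value is the same, leaving the output's value untouched.

First demand of the output computes:
  v1 = mul(-1, 6) = -6
  v2 = neg(-1) = 1
  v3 = max2(6, -6) = 6
  v4 = max2(1, -1) = 1
  v5 = max2(6, 1) = 6
  v6 = max2(1, -1) = 1
  v7 = min2(1, 1) = 1
  v8 = min2(6, -1) = -1
  v9 = min2(1, -1) = -1
  v10 = min2(1, -1) = -1
  v12 = add(-1, -1) = -2

After the edit, cleaning proceeds:
  v1: a read changed (in3 6->-1) — executes, giving 1.
  v3: a read changed (in3 6->-1; v1 -6->1) — executes, giving 1.
  v5: a read changed (v3 6->1) — executes, giving 1.
  v8: a read changed (v5 6->1) — executes, giving -1 — identical to its old value.
  v9: dirty, but its reads are unchanged (v6 unchanged, v8 unchanged); cached -1 stands.
  v10: dirty, but its reads are unchanged (v7 unchanged, v9 unchanged); cached -1 stands.
  v12: dirty, but its reads are unchanged (v9 unchanged, v10 unchanged); cached -2 stands.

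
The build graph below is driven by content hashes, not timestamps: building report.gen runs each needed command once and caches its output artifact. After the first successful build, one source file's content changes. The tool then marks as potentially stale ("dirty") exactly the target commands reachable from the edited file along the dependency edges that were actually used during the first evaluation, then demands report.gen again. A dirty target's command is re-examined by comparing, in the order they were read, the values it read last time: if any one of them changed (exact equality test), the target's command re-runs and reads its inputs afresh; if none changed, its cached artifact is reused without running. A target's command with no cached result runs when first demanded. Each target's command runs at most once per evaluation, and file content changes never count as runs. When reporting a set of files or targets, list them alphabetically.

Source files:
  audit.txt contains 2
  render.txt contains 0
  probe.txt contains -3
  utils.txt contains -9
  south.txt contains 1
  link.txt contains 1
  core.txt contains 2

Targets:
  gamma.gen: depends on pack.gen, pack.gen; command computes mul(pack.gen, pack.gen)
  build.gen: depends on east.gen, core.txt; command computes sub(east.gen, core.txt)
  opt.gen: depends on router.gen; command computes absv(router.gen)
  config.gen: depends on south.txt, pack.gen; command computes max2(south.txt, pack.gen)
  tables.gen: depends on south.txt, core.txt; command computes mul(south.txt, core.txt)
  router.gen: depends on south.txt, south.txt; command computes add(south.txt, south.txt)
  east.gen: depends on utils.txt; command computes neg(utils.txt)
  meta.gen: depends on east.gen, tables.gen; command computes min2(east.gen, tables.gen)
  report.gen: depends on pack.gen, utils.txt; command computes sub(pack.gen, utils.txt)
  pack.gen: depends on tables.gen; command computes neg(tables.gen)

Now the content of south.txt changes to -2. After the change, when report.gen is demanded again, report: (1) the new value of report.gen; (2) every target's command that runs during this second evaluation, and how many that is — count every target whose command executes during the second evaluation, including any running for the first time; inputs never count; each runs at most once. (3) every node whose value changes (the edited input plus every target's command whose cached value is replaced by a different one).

report.gen now evaluates to 13.
Run set: pack.gen, report.gen, tables.gen (3 run).
Changed values: pack.gen, report.gen, south.txt, tables.gen.

Initial pass — values computed on the first demand:
  tables.gen = mul(1, 2) = 2
  pack.gen = neg(2) = -2
  report.gen = sub(-2, -9) = 7

Second demand — change propagation:
  tables.gen: re-runs because south.txt 1->-2; new result -4.
  pack.gen: re-runs because tables.gen 2->-4; new result 4.
  report.gen: re-runs because pack.gen -2->4; new result 13.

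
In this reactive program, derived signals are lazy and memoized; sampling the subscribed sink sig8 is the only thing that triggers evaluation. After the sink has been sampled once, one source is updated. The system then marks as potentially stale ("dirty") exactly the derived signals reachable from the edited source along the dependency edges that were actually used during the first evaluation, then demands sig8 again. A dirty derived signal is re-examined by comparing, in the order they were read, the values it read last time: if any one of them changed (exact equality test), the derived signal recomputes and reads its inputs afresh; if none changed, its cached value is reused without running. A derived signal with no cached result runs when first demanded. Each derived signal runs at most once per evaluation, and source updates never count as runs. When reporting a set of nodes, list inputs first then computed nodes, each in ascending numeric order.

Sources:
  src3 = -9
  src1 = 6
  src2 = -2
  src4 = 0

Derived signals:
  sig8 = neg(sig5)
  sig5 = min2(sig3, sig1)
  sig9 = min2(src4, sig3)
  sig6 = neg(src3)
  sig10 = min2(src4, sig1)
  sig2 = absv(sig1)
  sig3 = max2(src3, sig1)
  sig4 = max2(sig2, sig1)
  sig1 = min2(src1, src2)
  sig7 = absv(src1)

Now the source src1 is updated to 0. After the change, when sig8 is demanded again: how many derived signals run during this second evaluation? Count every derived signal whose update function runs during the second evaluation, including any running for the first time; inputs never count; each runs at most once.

First demand of the output computes:
  sig1 = min2(6, -2) = -2
  sig3 = max2(-9, -2) = -2
  sig5 = min2(-2, -2) = -2
  sig8 = neg(-2) = 2

After the edit, cleaning proceeds:
  sig1: a read changed (src1 6->0) — executes, giving -2 — identical to its old value.
  sig3: dirty, but its reads are unchanged (src3 unchanged, sig1 unchanged); cached -2 stands.
  sig5: dirty, but its reads are unchanged (sig3 unchanged, sig1 unchanged); cached -2 stands.
  sig8: dirty, but its reads are unchanged (sig5 unchanged); cached 2 stands.

Note the absorption at sig1: it re-runs yet its value is the same, leaving the output's value untouched.

1 derived signals run: sig1.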